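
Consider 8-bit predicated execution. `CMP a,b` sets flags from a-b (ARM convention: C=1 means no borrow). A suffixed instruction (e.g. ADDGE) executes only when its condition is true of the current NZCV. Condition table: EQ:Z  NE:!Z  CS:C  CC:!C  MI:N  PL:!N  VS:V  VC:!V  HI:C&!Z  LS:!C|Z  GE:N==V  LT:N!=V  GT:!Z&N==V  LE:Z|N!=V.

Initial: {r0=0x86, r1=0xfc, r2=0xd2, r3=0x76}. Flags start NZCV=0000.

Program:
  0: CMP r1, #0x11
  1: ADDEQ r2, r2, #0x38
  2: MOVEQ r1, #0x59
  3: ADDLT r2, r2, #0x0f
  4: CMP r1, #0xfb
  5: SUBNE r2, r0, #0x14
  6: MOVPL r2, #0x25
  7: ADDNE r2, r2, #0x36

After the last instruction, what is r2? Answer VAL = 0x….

VAL = 0x5b

0: ✓ CMP  NZCV=1010
1: · ADDEQ
2: · MOVEQ
3: ✓ ADDLT  r2←0xe1
4: ✓ CMP  NZCV=0010
5: ✓ SUBNE  r2←0x72
6: ✓ MOVPL  r2←0x25
7: ✓ ADDNE  r2←0x5b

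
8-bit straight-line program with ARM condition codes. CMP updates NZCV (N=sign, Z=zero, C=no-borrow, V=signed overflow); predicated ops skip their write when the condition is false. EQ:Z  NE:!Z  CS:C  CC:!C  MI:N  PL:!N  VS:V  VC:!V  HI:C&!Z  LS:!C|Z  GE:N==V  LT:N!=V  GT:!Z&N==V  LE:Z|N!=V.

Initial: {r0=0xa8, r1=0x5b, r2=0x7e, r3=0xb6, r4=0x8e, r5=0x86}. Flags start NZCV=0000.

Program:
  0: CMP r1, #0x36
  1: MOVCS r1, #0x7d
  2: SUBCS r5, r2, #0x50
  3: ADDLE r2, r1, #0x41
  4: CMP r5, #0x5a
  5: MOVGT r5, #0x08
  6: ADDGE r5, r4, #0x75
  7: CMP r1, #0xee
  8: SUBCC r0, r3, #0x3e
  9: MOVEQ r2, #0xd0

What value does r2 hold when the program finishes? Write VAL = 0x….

[0] flags=0010 → (cmp)
[1] flags=0010 CS?T → r1=0x7d
[2] flags=0010 CS?T → r5=0x2e
[3] flags=0010 LE?F → skip
[4] flags=1000 → (cmp)
[5] flags=1000 GT?F → skip
[6] flags=1000 GE?F → skip
[7] flags=1001 → (cmp)
[8] flags=1001 CC?T → r0=0x78
[9] flags=1001 EQ?F → skip

VAL = 0x7e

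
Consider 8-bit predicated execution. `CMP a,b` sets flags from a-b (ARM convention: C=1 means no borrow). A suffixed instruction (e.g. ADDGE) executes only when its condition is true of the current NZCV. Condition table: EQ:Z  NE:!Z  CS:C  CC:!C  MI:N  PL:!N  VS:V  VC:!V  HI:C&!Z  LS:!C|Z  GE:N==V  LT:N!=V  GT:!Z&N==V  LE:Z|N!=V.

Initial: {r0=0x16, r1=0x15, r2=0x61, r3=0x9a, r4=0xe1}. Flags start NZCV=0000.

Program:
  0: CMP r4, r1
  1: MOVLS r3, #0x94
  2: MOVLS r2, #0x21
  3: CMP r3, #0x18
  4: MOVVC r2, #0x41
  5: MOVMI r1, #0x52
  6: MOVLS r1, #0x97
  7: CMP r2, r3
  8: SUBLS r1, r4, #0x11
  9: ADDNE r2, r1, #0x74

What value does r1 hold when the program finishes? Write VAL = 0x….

0: ✓ CMP  NZCV=1010
1: · MOVLS
2: · MOVLS
3: ✓ CMP  NZCV=1010
4: ✓ MOVVC  r2←0x41
5: ✓ MOVMI  r1←0x52
6: · MOVLS
7: ✓ CMP  NZCV=1001
8: ✓ SUBLS  r1←0xd0
9: ✓ ADDNE  r2←0x44

VAL = 0xd0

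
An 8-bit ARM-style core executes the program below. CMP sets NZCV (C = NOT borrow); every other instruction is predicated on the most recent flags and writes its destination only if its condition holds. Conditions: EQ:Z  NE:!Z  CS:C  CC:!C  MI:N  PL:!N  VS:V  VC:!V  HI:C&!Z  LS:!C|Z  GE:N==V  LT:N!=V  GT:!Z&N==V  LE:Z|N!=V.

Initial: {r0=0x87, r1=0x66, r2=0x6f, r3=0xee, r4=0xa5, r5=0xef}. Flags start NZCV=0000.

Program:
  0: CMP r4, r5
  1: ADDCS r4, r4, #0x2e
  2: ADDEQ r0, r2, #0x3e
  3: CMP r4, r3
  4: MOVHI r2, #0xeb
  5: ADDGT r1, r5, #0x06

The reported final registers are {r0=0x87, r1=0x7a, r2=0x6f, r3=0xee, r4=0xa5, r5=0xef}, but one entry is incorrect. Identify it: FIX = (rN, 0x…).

0: ✓ CMP  NZCV=1000
1: · ADDCS
2: · ADDEQ
3: ✓ CMP  NZCV=1000
4: · MOVHI
5: · ADDGT

FIX = (r1, 0x66)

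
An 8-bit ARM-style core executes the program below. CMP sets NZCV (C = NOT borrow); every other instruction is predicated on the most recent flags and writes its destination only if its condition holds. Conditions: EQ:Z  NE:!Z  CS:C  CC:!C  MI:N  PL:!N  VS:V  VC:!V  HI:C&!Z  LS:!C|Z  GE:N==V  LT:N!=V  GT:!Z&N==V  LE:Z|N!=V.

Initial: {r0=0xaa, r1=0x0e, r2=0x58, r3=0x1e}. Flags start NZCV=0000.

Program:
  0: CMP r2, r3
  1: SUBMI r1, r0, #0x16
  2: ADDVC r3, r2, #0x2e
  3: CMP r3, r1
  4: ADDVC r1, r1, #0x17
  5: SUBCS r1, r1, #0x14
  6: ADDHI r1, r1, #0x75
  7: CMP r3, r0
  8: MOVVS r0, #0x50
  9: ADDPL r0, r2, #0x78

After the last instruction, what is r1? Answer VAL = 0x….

0: ✓ CMP  NZCV=0010
1: · SUBMI
2: ✓ ADDVC  r3←0x86
3: ✓ CMP  NZCV=0011
4: · ADDVC
5: ✓ SUBCS  r1←0xfa
6: ✓ ADDHI  r1←0x6f
7: ✓ CMP  NZCV=1000
8: · MOVVS
9: · ADDPL

VAL = 0x6f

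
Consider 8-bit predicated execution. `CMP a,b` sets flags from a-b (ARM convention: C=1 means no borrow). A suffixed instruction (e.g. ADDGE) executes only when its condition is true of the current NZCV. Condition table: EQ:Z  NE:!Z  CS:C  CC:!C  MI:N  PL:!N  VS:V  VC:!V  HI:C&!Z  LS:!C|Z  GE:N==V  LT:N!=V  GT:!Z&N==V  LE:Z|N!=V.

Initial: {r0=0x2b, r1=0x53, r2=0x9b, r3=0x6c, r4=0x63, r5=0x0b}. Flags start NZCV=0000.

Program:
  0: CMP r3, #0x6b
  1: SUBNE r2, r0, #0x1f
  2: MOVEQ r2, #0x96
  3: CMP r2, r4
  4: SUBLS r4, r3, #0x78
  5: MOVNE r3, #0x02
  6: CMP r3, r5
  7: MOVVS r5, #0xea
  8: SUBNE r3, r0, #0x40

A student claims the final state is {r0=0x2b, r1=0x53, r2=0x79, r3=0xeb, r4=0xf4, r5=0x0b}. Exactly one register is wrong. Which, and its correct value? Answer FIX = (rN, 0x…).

FIX = (r2, 0x0c)

0: ✓ CMP  NZCV=0010
1: ✓ SUBNE  r2←0x0c
2: · MOVEQ
3: ✓ CMP  NZCV=1000
4: ✓ SUBLS  r4←0xf4
5: ✓ MOVNE  r3←0x02
6: ✓ CMP  NZCV=1000
7: · MOVVS
8: ✓ SUBNE  r3←0xeb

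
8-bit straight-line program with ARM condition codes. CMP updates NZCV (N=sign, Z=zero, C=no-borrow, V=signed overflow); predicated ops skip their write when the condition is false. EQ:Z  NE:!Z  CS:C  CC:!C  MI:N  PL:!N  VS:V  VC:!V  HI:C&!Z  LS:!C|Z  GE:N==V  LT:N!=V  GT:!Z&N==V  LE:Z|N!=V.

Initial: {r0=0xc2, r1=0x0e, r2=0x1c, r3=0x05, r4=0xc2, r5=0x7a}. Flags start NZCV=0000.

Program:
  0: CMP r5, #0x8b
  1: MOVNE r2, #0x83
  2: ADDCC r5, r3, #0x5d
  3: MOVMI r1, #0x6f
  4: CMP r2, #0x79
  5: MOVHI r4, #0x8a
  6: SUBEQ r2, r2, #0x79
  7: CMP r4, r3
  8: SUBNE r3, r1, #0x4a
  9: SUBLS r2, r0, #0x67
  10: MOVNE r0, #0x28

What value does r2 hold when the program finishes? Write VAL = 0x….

VAL = 0x83

[0] flags=1001 → (cmp)
[1] flags=1001 NE?T → r2=0x83
[2] flags=1001 CC?T → r5=0x62
[3] flags=1001 MI?T → r1=0x6f
[4] flags=0011 → (cmp)
[5] flags=0011 HI?T → r4=0x8a
[6] flags=0011 EQ?F → skip
[7] flags=1010 → (cmp)
[8] flags=1010 NE?T → r3=0x25
[9] flags=1010 LS?F → skip
[10] flags=1010 NE?T → r0=0x28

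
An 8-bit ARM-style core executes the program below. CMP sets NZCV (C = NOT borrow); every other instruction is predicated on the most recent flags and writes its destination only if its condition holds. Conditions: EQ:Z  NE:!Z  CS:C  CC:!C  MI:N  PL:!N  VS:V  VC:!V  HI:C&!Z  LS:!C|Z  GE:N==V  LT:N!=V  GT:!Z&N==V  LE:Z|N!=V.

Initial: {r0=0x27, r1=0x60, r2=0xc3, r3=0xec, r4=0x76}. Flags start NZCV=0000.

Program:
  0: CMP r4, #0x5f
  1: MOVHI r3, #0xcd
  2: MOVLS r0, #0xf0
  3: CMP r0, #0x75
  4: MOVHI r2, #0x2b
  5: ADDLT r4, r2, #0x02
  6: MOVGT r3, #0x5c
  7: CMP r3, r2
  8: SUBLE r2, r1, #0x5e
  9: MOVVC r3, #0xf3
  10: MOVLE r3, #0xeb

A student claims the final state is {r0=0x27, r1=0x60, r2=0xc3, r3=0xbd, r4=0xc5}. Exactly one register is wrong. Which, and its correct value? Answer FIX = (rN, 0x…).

FIX = (r3, 0xf3)

0: ✓ CMP  NZCV=0010
1: ✓ MOVHI  r3←0xcd
2: · MOVLS
3: ✓ CMP  NZCV=1000
4: · MOVHI
5: ✓ ADDLT  r4←0xc5
6: · MOVGT
7: ✓ CMP  NZCV=0010
8: · SUBLE
9: ✓ MOVVC  r3←0xf3
10: · MOVLE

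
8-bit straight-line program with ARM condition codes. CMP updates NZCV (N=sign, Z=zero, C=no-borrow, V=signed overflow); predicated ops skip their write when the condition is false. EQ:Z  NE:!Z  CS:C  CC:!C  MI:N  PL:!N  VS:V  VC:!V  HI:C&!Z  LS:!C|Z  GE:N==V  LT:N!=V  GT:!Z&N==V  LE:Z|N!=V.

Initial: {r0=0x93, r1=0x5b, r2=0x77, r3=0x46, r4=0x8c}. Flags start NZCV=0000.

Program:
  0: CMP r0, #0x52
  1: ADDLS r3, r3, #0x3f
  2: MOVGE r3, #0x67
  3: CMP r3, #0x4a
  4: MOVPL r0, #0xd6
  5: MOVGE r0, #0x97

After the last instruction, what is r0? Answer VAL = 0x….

VAL = 0x93

[0] flags=0011 → (cmp)
[1] flags=0011 LS?F → skip
[2] flags=0011 GE?F → skip
[3] flags=1000 → (cmp)
[4] flags=1000 PL?F → skip
[5] flags=1000 GE?F → skip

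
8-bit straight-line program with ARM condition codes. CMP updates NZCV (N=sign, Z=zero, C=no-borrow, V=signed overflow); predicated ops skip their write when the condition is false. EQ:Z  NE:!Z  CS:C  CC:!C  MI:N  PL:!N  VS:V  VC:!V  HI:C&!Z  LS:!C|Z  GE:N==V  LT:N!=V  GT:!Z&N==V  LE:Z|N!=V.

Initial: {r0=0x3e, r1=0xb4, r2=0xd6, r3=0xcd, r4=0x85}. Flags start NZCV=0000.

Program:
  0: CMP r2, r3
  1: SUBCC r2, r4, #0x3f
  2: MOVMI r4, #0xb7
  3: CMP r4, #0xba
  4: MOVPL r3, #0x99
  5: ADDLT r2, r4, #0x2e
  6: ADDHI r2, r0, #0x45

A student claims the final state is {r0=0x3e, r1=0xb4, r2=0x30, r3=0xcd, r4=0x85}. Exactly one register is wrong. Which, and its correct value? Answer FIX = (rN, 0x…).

0: ✓ CMP  NZCV=0010
1: · SUBCC
2: · MOVMI
3: ✓ CMP  NZCV=1000
4: · MOVPL
5: ✓ ADDLT  r2←0xb3
6: · ADDHI

FIX = (r2, 0xb3)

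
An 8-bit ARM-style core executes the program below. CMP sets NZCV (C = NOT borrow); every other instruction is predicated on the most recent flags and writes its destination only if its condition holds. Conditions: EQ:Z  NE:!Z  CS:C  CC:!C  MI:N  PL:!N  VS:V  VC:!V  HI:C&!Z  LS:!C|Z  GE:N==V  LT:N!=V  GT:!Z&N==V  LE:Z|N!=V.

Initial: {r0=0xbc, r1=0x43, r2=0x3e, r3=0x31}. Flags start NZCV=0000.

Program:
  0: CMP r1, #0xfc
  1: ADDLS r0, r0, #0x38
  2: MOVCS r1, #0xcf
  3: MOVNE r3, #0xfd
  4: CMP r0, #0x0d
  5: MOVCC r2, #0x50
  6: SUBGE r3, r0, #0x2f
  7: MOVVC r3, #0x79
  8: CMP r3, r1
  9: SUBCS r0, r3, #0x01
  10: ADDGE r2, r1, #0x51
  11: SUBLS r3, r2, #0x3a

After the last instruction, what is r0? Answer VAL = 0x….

VAL = 0x78

[0] flags=0000 → (cmp)
[1] flags=0000 LS?T → r0=0xf4
[2] flags=0000 CS?F → skip
[3] flags=0000 NE?T → r3=0xfd
[4] flags=1010 → (cmp)
[5] flags=1010 CC?F → skip
[6] flags=1010 GE?F → skip
[7] flags=1010 VC?T → r3=0x79
[8] flags=0010 → (cmp)
[9] flags=0010 CS?T → r0=0x78
[10] flags=0010 GE?T → r2=0x94
[11] flags=0010 LS?F → skip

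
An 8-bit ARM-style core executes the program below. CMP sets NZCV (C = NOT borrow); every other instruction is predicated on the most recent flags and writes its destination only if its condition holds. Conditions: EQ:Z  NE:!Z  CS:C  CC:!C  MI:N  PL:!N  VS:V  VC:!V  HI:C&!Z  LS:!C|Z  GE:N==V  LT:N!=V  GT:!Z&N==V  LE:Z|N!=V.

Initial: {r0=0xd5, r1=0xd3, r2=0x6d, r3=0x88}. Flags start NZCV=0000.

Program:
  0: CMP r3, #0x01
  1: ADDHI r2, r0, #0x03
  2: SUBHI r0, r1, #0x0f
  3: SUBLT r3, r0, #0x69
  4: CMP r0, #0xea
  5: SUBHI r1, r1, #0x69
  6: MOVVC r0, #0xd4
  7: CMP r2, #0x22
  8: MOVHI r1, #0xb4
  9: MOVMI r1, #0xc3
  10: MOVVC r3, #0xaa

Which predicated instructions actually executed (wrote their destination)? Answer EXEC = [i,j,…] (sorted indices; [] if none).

EXEC = [1,2,3,6,8,9,10]

[0] flags=1010 → (cmp)
[1] flags=1010 HI?T → r2=0xd8
[2] flags=1010 HI?T → r0=0xc4
[3] flags=1010 LT?T → r3=0x5b
[4] flags=1000 → (cmp)
[5] flags=1000 HI?F → skip
[6] flags=1000 VC?T → r0=0xd4
[7] flags=1010 → (cmp)
[8] flags=1010 HI?T → r1=0xb4
[9] flags=1010 MI?T → r1=0xc3
[10] flags=1010 VC?T → r3=0xaa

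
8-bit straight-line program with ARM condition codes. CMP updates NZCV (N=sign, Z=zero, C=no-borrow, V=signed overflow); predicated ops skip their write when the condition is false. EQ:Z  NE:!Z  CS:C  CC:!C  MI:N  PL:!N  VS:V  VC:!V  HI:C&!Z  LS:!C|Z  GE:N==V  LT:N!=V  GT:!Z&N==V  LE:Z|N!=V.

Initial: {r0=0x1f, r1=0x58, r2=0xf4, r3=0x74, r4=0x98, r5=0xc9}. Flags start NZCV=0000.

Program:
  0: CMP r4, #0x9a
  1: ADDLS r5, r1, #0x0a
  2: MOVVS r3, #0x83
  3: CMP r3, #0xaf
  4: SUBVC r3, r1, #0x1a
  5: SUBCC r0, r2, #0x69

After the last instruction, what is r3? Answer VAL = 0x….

VAL = 0x74

0: ✓ CMP  NZCV=1000
1: ✓ ADDLS  r5←0x62
2: · MOVVS
3: ✓ CMP  NZCV=1001
4: · SUBVC
5: ✓ SUBCC  r0←0x8b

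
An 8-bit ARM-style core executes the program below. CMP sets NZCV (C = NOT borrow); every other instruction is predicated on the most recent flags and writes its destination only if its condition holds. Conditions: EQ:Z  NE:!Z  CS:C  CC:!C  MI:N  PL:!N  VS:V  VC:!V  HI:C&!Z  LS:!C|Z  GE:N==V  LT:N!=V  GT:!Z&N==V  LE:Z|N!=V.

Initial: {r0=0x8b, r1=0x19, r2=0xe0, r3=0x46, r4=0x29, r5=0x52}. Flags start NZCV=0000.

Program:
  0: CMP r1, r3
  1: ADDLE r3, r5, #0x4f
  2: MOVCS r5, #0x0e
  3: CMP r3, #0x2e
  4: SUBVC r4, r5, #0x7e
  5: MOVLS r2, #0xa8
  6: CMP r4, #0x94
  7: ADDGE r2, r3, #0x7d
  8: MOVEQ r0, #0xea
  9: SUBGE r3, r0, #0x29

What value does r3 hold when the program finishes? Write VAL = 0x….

VAL = 0x62

[0] flags=1000 → (cmp)
[1] flags=1000 LE?T → r3=0xa1
[2] flags=1000 CS?F → skip
[3] flags=0011 → (cmp)
[4] flags=0011 VC?F → skip
[5] flags=0011 LS?F → skip
[6] flags=1001 → (cmp)
[7] flags=1001 GE?T → r2=0x1e
[8] flags=1001 EQ?F → skip
[9] flags=1001 GE?T → r3=0x62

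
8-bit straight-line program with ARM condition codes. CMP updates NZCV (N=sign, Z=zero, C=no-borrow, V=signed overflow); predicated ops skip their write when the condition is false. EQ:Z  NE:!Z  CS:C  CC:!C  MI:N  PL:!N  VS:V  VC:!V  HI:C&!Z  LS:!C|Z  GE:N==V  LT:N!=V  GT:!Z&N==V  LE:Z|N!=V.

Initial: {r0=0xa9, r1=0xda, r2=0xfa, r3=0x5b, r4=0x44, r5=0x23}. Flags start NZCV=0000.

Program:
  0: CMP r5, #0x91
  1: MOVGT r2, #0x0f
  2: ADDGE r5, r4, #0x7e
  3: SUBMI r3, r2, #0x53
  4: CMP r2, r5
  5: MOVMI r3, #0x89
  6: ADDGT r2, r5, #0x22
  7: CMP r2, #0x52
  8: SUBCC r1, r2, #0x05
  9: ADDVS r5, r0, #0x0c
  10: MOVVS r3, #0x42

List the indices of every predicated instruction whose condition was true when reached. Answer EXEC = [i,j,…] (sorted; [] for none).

0: ✓ CMP  NZCV=1001
1: ✓ MOVGT  r2←0x0f
2: ✓ ADDGE  r5←0xc2
3: ✓ SUBMI  r3←0xbc
4: ✓ CMP  NZCV=0000
5: · MOVMI
6: ✓ ADDGT  r2←0xe4
7: ✓ CMP  NZCV=1010
8: · SUBCC
9: · ADDVS
10: · MOVVS

EXEC = [1,2,3,6]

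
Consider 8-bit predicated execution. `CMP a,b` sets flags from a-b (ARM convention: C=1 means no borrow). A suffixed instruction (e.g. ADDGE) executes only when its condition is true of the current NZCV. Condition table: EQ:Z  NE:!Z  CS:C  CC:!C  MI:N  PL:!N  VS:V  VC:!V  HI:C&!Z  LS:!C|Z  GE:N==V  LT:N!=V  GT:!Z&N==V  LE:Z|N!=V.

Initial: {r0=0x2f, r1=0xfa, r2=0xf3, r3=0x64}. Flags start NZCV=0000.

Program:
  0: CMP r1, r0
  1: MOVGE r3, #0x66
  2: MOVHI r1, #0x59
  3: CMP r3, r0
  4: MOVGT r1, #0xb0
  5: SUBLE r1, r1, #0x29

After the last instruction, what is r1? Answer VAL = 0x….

VAL = 0xb0

[0] flags=1010 → (cmp)
[1] flags=1010 GE?F → skip
[2] flags=1010 HI?T → r1=0x59
[3] flags=0010 → (cmp)
[4] flags=0010 GT?T → r1=0xb0
[5] flags=0010 LE?F → skip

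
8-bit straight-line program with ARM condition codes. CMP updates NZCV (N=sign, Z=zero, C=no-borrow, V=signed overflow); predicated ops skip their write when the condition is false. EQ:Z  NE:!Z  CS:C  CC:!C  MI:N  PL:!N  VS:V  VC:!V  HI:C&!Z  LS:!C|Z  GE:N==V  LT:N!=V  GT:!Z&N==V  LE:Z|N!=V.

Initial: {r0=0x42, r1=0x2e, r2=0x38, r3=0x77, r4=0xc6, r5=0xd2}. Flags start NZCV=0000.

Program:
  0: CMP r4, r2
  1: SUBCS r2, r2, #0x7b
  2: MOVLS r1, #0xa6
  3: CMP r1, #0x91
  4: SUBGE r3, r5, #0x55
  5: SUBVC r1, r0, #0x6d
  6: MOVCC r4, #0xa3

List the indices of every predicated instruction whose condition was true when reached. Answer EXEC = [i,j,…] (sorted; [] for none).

[0] flags=1010 → (cmp)
[1] flags=1010 CS?T → r2=0xbd
[2] flags=1010 LS?F → skip
[3] flags=1001 → (cmp)
[4] flags=1001 GE?T → r3=0x7d
[5] flags=1001 VC?F → skip
[6] flags=1001 CC?T → r4=0xa3

EXEC = [1,4,6]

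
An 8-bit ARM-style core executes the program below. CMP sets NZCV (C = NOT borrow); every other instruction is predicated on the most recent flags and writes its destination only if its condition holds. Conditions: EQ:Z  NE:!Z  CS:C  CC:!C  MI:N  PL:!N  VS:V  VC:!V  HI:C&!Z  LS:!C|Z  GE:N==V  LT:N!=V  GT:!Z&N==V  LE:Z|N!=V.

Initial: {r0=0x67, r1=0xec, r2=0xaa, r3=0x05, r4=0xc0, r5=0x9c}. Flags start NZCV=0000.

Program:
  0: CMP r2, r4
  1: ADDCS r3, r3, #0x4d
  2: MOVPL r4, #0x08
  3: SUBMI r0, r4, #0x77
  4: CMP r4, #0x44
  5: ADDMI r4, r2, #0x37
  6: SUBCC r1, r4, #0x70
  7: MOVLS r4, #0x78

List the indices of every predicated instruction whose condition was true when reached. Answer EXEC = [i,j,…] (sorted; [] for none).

EXEC = [3]

0: ✓ CMP  NZCV=1000
1: · ADDCS
2: · MOVPL
3: ✓ SUBMI  r0←0x49
4: ✓ CMP  NZCV=0011
5: · ADDMI
6: · SUBCC
7: · MOVLS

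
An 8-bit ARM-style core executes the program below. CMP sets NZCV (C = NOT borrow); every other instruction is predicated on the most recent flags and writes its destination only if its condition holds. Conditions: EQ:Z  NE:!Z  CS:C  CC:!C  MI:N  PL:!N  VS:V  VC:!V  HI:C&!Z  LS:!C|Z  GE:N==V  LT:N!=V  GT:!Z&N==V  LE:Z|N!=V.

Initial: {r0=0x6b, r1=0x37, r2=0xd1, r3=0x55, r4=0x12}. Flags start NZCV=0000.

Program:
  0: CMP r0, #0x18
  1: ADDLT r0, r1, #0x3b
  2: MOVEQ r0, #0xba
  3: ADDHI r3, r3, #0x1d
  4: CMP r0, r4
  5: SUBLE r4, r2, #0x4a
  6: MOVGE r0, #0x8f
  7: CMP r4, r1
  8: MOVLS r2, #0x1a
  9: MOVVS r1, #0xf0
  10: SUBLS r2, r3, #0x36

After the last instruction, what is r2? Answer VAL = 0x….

VAL = 0x3c

[0] flags=0010 → (cmp)
[1] flags=0010 LT?F → skip
[2] flags=0010 EQ?F → skip
[3] flags=0010 HI?T → r3=0x72
[4] flags=0010 → (cmp)
[5] flags=0010 LE?F → skip
[6] flags=0010 GE?T → r0=0x8f
[7] flags=1000 → (cmp)
[8] flags=1000 LS?T → r2=0x1a
[9] flags=1000 VS?F → skip
[10] flags=1000 LS?T → r2=0x3c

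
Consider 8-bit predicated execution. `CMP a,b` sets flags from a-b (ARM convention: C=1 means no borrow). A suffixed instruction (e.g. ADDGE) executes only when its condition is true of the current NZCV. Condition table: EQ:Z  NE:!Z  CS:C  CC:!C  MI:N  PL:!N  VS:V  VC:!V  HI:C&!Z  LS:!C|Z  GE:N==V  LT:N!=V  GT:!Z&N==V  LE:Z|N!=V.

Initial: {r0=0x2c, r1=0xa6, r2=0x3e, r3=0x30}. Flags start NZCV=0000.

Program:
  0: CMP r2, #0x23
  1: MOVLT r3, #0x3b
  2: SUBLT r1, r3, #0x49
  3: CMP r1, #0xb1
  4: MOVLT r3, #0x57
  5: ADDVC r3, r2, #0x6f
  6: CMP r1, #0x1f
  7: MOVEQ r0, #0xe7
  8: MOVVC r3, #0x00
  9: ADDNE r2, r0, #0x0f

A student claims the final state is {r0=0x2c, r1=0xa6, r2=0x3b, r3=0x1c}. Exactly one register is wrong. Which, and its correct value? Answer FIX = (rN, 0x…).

FIX = (r3, 0x00)

[0] flags=0010 → (cmp)
[1] flags=0010 LT?F → skip
[2] flags=0010 LT?F → skip
[3] flags=1000 → (cmp)
[4] flags=1000 LT?T → r3=0x57
[5] flags=1000 VC?T → r3=0xad
[6] flags=1010 → (cmp)
[7] flags=1010 EQ?F → skip
[8] flags=1010 VC?T → r3=0x00
[9] flags=1010 NE?T → r2=0x3b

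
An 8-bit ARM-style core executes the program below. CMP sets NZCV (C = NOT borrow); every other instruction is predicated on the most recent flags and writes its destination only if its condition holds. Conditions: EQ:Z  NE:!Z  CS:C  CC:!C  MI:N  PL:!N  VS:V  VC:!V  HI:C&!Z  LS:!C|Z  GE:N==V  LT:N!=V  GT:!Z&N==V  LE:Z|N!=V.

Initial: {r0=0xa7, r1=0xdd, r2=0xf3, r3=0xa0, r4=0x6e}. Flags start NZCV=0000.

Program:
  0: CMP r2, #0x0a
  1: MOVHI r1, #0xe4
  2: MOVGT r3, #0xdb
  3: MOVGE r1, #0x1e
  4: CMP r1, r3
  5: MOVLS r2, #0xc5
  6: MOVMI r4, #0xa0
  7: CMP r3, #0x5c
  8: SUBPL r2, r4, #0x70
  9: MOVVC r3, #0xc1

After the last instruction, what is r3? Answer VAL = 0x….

0: ✓ CMP  NZCV=1010
1: ✓ MOVHI  r1←0xe4
2: · MOVGT
3: · MOVGE
4: ✓ CMP  NZCV=0010
5: · MOVLS
6: · MOVMI
7: ✓ CMP  NZCV=0011
8: ✓ SUBPL  r2←0xfe
9: · MOVVC

VAL = 0xa0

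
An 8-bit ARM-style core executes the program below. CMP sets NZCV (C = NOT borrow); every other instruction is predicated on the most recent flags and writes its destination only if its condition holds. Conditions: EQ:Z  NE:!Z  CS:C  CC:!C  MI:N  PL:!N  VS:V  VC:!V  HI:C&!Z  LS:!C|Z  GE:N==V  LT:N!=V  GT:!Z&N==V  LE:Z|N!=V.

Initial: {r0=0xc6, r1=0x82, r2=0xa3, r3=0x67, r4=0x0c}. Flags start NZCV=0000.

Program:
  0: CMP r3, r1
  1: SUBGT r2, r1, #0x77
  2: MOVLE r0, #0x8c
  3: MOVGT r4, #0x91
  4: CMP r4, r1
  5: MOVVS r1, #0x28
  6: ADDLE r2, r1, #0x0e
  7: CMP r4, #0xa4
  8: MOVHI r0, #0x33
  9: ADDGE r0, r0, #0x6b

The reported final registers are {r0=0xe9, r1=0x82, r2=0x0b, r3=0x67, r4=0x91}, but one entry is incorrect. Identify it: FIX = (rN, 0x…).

FIX = (r0, 0xc6)

[0] flags=1001 → (cmp)
[1] flags=1001 GT?T → r2=0x0b
[2] flags=1001 LE?F → skip
[3] flags=1001 GT?T → r4=0x91
[4] flags=0010 → (cmp)
[5] flags=0010 VS?F → skip
[6] flags=0010 LE?F → skip
[7] flags=1000 → (cmp)
[8] flags=1000 HI?F → skip
[9] flags=1000 GE?F → skip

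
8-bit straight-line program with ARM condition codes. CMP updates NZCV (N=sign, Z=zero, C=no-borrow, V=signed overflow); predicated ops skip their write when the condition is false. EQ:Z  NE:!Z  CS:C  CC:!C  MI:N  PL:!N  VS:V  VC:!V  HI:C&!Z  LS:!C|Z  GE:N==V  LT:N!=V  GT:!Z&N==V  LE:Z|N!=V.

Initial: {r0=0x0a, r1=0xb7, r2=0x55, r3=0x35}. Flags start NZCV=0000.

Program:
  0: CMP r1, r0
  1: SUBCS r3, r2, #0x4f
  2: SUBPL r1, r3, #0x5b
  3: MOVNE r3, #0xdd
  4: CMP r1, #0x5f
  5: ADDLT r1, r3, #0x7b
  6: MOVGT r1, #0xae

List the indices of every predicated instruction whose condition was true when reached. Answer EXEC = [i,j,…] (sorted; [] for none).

EXEC = [1,3,5]

0: ✓ CMP  NZCV=1010
1: ✓ SUBCS  r3←0x06
2: · SUBPL
3: ✓ MOVNE  r3←0xdd
4: ✓ CMP  NZCV=0011
5: ✓ ADDLT  r1←0x58
6: · MOVGT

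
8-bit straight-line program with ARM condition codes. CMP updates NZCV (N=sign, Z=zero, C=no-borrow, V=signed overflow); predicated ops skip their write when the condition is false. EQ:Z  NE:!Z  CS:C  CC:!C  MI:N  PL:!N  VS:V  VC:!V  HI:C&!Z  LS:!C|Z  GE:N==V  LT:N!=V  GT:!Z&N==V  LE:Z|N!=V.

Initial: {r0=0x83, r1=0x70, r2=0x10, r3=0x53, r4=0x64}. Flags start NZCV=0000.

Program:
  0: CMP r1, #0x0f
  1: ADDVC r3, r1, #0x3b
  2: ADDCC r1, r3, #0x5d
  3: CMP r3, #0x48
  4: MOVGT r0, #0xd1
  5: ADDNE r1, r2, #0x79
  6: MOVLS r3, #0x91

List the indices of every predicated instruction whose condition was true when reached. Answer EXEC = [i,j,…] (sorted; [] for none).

EXEC = [1,5]

[0] flags=0010 → (cmp)
[1] flags=0010 VC?T → r3=0xab
[2] flags=0010 CC?F → skip
[3] flags=0011 → (cmp)
[4] flags=0011 GT?F → skip
[5] flags=0011 NE?T → r1=0x89
[6] flags=0011 LS?F → skip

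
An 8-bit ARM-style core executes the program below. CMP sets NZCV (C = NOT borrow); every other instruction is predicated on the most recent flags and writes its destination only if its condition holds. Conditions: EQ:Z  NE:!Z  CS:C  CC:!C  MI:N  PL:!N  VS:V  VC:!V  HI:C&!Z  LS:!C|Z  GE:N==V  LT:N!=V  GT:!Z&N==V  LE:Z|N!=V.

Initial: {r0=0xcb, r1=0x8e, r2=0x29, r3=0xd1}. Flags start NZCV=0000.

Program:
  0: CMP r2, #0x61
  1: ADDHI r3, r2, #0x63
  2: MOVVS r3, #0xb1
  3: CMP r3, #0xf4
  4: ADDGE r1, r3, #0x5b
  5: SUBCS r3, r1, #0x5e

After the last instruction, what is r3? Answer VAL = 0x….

VAL = 0xd1

0: ✓ CMP  NZCV=1000
1: · ADDHI
2: · MOVVS
3: ✓ CMP  NZCV=1000
4: · ADDGE
5: · SUBCS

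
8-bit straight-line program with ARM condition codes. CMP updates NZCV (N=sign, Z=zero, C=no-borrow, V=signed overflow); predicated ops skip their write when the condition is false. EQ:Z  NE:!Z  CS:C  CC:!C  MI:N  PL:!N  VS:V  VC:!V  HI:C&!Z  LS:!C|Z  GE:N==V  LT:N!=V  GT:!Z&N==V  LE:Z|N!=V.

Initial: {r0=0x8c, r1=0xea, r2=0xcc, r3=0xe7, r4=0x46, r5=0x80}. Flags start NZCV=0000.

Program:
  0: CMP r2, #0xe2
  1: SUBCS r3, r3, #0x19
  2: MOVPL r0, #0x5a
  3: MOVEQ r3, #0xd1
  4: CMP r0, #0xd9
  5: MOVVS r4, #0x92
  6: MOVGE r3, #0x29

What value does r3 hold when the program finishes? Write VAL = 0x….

VAL = 0xe7

[0] flags=1000 → (cmp)
[1] flags=1000 CS?F → skip
[2] flags=1000 PL?F → skip
[3] flags=1000 EQ?F → skip
[4] flags=1000 → (cmp)
[5] flags=1000 VS?F → skip
[6] flags=1000 GE?F → skip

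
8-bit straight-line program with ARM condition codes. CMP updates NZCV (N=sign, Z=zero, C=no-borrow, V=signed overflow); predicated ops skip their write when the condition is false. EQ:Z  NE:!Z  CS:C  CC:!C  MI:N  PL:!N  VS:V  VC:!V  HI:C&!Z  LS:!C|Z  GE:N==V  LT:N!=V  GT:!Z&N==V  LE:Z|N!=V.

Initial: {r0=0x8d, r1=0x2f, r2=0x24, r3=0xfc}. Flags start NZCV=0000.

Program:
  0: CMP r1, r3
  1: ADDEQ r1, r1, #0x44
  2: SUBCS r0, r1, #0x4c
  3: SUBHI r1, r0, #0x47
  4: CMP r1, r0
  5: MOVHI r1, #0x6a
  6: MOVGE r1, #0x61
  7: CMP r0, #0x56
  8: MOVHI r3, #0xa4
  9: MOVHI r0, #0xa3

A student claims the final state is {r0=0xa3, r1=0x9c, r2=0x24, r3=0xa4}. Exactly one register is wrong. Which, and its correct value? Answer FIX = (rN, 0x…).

FIX = (r1, 0x61)

[0] flags=0000 → (cmp)
[1] flags=0000 EQ?F → skip
[2] flags=0000 CS?F → skip
[3] flags=0000 HI?F → skip
[4] flags=1001 → (cmp)
[5] flags=1001 HI?F → skip
[6] flags=1001 GE?T → r1=0x61
[7] flags=0011 → (cmp)
[8] flags=0011 HI?T → r3=0xa4
[9] flags=0011 HI?T → r0=0xa3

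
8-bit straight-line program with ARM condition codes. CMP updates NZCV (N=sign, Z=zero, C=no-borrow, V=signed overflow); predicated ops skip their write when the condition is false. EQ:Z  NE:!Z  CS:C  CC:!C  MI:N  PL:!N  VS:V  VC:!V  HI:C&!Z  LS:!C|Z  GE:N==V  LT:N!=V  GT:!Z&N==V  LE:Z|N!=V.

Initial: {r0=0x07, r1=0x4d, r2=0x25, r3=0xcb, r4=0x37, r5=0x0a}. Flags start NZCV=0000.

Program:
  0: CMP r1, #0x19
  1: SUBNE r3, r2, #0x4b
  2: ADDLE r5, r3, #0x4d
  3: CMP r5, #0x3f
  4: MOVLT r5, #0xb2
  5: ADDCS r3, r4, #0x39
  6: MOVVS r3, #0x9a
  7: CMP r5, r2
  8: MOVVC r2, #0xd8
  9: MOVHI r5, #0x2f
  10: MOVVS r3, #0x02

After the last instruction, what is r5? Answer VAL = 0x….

0: ✓ CMP  NZCV=0010
1: ✓ SUBNE  r3←0xda
2: · ADDLE
3: ✓ CMP  NZCV=1000
4: ✓ MOVLT  r5←0xb2
5: · ADDCS
6: · MOVVS
7: ✓ CMP  NZCV=1010
8: ✓ MOVVC  r2←0xd8
9: ✓ MOVHI  r5←0x2f
10: · MOVVS

VAL = 0x2f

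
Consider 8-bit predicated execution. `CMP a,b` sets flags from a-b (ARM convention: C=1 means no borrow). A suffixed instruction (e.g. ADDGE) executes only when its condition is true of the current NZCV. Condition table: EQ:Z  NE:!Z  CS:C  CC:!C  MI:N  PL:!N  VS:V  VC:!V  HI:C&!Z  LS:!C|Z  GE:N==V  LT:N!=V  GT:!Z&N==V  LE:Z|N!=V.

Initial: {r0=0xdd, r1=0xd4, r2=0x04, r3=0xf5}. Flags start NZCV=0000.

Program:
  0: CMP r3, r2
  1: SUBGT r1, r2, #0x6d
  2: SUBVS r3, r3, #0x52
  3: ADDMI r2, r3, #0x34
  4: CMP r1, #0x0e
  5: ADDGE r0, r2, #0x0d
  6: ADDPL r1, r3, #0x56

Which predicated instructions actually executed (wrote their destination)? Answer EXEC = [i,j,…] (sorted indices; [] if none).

EXEC = [3]

0: ✓ CMP  NZCV=1010
1: · SUBGT
2: · SUBVS
3: ✓ ADDMI  r2←0x29
4: ✓ CMP  NZCV=1010
5: · ADDGE
6: · ADDPL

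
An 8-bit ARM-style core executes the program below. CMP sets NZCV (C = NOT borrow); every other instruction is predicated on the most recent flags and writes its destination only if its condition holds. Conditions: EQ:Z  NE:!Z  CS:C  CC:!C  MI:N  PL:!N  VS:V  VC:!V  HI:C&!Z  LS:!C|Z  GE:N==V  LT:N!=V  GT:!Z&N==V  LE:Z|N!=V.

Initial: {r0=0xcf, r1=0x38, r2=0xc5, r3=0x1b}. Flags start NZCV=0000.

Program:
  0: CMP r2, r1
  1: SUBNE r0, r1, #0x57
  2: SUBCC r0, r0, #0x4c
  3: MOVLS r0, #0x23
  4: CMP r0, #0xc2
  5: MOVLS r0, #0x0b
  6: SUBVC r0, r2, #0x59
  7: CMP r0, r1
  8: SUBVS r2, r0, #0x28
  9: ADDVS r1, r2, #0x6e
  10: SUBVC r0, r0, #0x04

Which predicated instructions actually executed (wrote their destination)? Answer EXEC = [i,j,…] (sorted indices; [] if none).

[0] flags=1010 → (cmp)
[1] flags=1010 NE?T → r0=0xe1
[2] flags=1010 CC?F → skip
[3] flags=1010 LS?F → skip
[4] flags=0010 → (cmp)
[5] flags=0010 LS?F → skip
[6] flags=0010 VC?T → r0=0x6c
[7] flags=0010 → (cmp)
[8] flags=0010 VS?F → skip
[9] flags=0010 VS?F → skip
[10] flags=0010 VC?T → r0=0x68

EXEC = [1,6,10]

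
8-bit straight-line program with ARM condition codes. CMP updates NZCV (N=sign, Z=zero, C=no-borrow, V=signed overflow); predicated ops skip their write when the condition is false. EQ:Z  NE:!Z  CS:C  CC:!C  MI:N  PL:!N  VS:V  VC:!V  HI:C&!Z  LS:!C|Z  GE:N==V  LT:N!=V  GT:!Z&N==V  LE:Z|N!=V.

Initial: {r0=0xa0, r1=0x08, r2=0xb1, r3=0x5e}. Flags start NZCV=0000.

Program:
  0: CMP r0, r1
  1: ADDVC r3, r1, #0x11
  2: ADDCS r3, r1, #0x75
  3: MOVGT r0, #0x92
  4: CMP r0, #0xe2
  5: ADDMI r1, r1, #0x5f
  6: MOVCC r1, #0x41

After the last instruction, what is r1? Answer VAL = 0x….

VAL = 0x41

0: ✓ CMP  NZCV=1010
1: ✓ ADDVC  r3←0x19
2: ✓ ADDCS  r3←0x7d
3: · MOVGT
4: ✓ CMP  NZCV=1000
5: ✓ ADDMI  r1←0x67
6: ✓ MOVCC  r1←0x41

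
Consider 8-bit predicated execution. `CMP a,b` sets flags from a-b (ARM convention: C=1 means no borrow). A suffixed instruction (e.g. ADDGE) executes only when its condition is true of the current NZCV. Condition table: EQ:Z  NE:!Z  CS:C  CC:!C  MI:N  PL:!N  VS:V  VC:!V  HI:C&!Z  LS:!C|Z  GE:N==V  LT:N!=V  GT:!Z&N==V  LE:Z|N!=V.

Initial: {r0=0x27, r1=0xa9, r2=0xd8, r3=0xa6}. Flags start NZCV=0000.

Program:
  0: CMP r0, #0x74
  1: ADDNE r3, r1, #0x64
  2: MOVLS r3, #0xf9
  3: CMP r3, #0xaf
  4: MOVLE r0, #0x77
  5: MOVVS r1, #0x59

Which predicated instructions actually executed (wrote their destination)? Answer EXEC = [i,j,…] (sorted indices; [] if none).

[0] flags=1000 → (cmp)
[1] flags=1000 NE?T → r3=0x0d
[2] flags=1000 LS?T → r3=0xf9
[3] flags=0010 → (cmp)
[4] flags=0010 LE?F → skip
[5] flags=0010 VS?F → skip

EXEC = [1,2]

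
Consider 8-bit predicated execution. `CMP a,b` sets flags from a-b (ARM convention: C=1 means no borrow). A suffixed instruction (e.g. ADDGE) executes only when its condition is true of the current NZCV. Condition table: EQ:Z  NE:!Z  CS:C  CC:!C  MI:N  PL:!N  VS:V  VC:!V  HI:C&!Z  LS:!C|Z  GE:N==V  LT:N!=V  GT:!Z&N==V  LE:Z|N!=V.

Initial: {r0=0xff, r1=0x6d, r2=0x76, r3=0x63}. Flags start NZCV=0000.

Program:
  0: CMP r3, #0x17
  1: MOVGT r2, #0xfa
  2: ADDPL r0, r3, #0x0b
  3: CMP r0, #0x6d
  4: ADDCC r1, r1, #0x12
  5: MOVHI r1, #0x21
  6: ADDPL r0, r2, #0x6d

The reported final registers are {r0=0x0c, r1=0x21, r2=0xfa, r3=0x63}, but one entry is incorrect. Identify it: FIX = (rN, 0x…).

FIX = (r0, 0x67)

[0] flags=0010 → (cmp)
[1] flags=0010 GT?T → r2=0xfa
[2] flags=0010 PL?T → r0=0x6e
[3] flags=0010 → (cmp)
[4] flags=0010 CC?F → skip
[5] flags=0010 HI?T → r1=0x21
[6] flags=0010 PL?T → r0=0x67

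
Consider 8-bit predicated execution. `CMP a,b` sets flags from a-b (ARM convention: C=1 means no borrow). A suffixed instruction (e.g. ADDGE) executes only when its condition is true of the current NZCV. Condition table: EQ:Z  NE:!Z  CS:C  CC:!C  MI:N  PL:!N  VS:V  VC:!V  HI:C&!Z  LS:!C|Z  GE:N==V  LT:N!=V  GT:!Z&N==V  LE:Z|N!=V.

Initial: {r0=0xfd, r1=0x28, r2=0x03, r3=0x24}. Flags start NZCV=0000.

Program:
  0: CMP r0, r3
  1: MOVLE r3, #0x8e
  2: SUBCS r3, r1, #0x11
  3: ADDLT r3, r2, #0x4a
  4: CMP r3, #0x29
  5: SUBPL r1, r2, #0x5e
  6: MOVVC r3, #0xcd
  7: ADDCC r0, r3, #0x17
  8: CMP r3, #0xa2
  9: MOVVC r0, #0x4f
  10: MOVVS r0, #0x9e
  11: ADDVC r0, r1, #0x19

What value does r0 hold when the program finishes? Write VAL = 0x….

[0] flags=1010 → (cmp)
[1] flags=1010 LE?T → r3=0x8e
[2] flags=1010 CS?T → r3=0x17
[3] flags=1010 LT?T → r3=0x4d
[4] flags=0010 → (cmp)
[5] flags=0010 PL?T → r1=0xa5
[6] flags=0010 VC?T → r3=0xcd
[7] flags=0010 CC?F → skip
[8] flags=0010 → (cmp)
[9] flags=0010 VC?T → r0=0x4f
[10] flags=0010 VS?F → skip
[11] flags=0010 VC?T → r0=0xbe

VAL = 0xbe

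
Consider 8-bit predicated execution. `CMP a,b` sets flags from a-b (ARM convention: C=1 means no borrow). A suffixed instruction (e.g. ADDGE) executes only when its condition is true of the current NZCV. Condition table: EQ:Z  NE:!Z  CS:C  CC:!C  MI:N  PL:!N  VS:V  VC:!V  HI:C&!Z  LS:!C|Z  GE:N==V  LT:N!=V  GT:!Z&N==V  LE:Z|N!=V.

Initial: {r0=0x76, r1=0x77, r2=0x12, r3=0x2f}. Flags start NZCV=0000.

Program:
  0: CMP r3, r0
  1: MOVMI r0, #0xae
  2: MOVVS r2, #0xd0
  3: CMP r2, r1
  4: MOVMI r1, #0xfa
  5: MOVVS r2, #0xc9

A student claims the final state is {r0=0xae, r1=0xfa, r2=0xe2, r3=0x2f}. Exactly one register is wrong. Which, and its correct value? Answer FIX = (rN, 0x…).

0: ✓ CMP  NZCV=1000
1: ✓ MOVMI  r0←0xae
2: · MOVVS
3: ✓ CMP  NZCV=1000
4: ✓ MOVMI  r1←0xfa
5: · MOVVS

FIX = (r2, 0x12)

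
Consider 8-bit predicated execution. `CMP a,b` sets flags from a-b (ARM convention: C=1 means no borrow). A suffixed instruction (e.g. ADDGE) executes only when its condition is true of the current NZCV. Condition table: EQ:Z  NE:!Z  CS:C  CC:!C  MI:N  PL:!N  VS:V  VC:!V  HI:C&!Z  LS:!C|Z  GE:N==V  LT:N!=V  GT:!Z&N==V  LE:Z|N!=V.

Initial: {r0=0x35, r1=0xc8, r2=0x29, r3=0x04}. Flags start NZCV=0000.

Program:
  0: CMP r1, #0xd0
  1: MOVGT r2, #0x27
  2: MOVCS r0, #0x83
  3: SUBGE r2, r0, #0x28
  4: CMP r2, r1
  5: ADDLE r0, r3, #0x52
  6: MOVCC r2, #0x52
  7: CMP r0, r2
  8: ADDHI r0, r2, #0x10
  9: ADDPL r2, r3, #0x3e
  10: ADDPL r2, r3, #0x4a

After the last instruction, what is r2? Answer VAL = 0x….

[0] flags=1000 → (cmp)
[1] flags=1000 GT?F → skip
[2] flags=1000 CS?F → skip
[3] flags=1000 GE?F → skip
[4] flags=0000 → (cmp)
[5] flags=0000 LE?F → skip
[6] flags=0000 CC?T → r2=0x52
[7] flags=1000 → (cmp)
[8] flags=1000 HI?F → skip
[9] flags=1000 PL?F → skip
[10] flags=1000 PL?F → skip

VAL = 0x52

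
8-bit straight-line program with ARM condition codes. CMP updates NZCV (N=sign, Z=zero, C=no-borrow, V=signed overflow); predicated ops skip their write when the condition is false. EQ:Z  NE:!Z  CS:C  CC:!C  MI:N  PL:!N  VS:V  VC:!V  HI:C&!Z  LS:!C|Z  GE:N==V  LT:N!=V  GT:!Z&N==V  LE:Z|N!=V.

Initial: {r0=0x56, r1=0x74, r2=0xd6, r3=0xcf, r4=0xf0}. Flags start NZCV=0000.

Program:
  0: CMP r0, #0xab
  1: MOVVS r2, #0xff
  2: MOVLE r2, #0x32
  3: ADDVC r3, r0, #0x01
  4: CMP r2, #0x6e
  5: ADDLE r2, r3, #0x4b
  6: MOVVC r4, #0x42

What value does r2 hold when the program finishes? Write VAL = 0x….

[0] flags=1001 → (cmp)
[1] flags=1001 VS?T → r2=0xff
[2] flags=1001 LE?F → skip
[3] flags=1001 VC?F → skip
[4] flags=1010 → (cmp)
[5] flags=1010 LE?T → r2=0x1a
[6] flags=1010 VC?T → r4=0x42

VAL = 0x1a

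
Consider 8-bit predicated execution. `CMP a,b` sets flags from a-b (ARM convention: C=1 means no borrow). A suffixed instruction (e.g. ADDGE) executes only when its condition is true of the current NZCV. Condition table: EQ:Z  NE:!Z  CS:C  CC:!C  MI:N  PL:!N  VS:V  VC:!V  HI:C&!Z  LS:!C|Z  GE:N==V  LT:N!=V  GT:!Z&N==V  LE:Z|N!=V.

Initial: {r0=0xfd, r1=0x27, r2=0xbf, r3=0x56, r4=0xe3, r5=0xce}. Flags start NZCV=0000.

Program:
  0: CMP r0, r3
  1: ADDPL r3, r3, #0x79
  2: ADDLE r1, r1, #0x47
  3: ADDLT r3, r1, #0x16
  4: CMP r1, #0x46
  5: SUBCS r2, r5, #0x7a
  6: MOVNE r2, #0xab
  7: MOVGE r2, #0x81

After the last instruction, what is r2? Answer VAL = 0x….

VAL = 0x81

[0] flags=1010 → (cmp)
[1] flags=1010 PL?F → skip
[2] flags=1010 LE?T → r1=0x6e
[3] flags=1010 LT?T → r3=0x84
[4] flags=0010 → (cmp)
[5] flags=0010 CS?T → r2=0x54
[6] flags=0010 NE?T → r2=0xab
[7] flags=0010 GE?T → r2=0x81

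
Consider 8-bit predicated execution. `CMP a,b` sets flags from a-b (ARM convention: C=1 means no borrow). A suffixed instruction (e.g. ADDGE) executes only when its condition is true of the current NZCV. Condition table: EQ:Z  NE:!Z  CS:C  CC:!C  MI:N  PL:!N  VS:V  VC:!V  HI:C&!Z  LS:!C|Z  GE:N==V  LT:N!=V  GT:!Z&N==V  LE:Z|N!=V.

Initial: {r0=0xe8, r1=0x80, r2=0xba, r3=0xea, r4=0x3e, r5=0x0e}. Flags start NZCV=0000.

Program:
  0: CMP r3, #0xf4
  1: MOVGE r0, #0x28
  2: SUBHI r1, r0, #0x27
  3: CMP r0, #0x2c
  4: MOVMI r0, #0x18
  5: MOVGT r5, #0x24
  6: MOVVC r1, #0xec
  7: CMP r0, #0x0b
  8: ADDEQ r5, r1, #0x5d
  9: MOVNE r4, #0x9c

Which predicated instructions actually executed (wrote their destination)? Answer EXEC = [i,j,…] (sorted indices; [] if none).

[0] flags=1000 → (cmp)
[1] flags=1000 GE?F → skip
[2] flags=1000 HI?F → skip
[3] flags=1010 → (cmp)
[4] flags=1010 MI?T → r0=0x18
[5] flags=1010 GT?F → skip
[6] flags=1010 VC?T → r1=0xec
[7] flags=0010 → (cmp)
[8] flags=0010 EQ?F → skip
[9] flags=0010 NE?T → r4=0x9c

EXEC = [4,6,9]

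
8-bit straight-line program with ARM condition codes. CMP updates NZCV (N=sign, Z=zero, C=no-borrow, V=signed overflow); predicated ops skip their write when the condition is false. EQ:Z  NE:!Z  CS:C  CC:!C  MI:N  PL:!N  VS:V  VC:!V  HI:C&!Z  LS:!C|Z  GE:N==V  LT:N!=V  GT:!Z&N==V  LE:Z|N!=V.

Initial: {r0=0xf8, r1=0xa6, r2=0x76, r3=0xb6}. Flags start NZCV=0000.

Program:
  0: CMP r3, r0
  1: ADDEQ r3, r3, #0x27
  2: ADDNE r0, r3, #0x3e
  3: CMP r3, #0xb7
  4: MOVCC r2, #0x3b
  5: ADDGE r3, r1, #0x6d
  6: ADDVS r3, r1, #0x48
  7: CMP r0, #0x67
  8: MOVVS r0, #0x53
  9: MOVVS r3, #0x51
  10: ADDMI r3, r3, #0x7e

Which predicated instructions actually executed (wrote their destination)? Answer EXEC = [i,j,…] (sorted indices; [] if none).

[0] flags=1000 → (cmp)
[1] flags=1000 EQ?F → skip
[2] flags=1000 NE?T → r0=0xf4
[3] flags=1000 → (cmp)
[4] flags=1000 CC?T → r2=0x3b
[5] flags=1000 GE?F → skip
[6] flags=1000 VS?F → skip
[7] flags=1010 → (cmp)
[8] flags=1010 VS?F → skip
[9] flags=1010 VS?F → skip
[10] flags=1010 MI?T → r3=0x34

EXEC = [2,4,10]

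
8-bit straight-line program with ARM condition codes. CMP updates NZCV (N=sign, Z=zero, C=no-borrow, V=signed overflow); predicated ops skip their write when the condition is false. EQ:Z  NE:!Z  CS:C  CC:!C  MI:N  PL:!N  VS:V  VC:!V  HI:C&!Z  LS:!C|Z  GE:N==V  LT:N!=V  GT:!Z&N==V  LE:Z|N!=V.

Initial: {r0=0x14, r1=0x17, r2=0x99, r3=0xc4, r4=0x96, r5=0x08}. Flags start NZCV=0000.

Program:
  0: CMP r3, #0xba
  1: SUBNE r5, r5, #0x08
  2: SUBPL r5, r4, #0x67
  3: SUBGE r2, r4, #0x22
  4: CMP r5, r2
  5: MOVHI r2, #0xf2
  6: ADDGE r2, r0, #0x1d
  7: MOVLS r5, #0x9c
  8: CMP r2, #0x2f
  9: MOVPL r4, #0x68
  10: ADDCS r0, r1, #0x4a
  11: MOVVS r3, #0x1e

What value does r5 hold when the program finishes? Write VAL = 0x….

0: ✓ CMP  NZCV=0010
1: ✓ SUBNE  r5←0x00
2: ✓ SUBPL  r5←0x2f
3: ✓ SUBGE  r2←0x74
4: ✓ CMP  NZCV=1000
5: · MOVHI
6: · ADDGE
7: ✓ MOVLS  r5←0x9c
8: ✓ CMP  NZCV=0010
9: ✓ MOVPL  r4←0x68
10: ✓ ADDCS  r0←0x61
11: · MOVVS

VAL = 0x9c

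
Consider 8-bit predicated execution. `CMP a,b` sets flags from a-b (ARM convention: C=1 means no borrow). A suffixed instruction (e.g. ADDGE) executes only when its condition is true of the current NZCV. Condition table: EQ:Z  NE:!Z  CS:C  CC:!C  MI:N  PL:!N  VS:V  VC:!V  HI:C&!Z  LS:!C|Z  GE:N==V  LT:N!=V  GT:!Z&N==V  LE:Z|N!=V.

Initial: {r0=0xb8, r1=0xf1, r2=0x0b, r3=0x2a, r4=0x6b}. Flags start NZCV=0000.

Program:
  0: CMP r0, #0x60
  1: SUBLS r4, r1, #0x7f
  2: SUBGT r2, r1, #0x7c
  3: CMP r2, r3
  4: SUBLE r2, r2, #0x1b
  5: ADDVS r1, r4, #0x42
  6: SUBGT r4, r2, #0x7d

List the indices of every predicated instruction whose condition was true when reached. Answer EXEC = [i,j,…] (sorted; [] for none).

EXEC = [4]

0: ✓ CMP  NZCV=0011
1: · SUBLS
2: · SUBGT
3: ✓ CMP  NZCV=1000
4: ✓ SUBLE  r2←0xf0
5: · ADDVS
6: · SUBGT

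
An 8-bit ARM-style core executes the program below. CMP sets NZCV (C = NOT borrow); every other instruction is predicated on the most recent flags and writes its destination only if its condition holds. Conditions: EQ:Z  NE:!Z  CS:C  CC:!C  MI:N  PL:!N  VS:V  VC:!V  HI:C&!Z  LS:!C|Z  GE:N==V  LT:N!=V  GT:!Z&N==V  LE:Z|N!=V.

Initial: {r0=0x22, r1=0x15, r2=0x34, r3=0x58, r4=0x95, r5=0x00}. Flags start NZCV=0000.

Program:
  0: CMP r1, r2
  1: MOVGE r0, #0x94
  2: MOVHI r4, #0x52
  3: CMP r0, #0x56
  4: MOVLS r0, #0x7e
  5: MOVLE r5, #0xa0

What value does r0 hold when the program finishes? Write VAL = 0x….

[0] flags=1000 → (cmp)
[1] flags=1000 GE?F → skip
[2] flags=1000 HI?F → skip
[3] flags=1000 → (cmp)
[4] flags=1000 LS?T → r0=0x7e
[5] flags=1000 LE?T → r5=0xa0

VAL = 0x7e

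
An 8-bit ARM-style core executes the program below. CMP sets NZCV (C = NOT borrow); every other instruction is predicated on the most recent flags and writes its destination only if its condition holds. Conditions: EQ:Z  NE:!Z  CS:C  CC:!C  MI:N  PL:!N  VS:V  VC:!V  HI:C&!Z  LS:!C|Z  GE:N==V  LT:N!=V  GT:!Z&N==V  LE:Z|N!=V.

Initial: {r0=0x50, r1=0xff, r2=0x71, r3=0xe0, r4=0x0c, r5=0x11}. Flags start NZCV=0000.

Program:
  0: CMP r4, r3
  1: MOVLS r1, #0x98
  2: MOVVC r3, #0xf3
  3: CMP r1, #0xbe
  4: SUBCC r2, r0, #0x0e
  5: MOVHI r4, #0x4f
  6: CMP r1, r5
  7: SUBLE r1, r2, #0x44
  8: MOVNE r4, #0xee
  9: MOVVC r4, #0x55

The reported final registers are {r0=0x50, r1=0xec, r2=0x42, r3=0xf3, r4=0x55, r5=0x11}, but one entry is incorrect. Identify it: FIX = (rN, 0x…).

FIX = (r1, 0xfe)

0: ✓ CMP  NZCV=0000
1: ✓ MOVLS  r1←0x98
2: ✓ MOVVC  r3←0xf3
3: ✓ CMP  NZCV=1000
4: ✓ SUBCC  r2←0x42
5: · MOVHI
6: ✓ CMP  NZCV=1010
7: ✓ SUBLE  r1←0xfe
8: ✓ MOVNE  r4←0xee
9: ✓ MOVVC  r4←0x55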